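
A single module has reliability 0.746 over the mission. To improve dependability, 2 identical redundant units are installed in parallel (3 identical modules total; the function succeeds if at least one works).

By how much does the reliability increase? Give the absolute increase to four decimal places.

0.2376

R_before = 0.746
R_after = 1 − (1 − 0.746)^3 = 0.9836
ΔR = 0.9836 − 0.746 = 0.2376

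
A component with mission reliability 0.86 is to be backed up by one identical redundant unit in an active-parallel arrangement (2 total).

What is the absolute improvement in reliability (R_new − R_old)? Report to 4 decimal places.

R_before = 0.86
R_after = 1 − (1 − 0.86)^2 = 0.9804
ΔR = 0.9804 − 0.86 = 0.1204

0.1204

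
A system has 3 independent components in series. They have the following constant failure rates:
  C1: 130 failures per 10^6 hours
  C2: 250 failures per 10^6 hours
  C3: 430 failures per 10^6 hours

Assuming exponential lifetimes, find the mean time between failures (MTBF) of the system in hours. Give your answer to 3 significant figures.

Series of exponential components: λ_sys = Σ λ_i
λ_sys = 0.00013 + 0.00025 + 0.00043 = 8.1000e-04 /h
MTBF = 1 / λ_sys = 1230 h

1230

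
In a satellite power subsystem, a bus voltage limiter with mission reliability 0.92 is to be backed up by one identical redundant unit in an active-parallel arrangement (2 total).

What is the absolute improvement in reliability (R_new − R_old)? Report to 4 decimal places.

0.0736

R_before = 0.92
R_after = 1 − (1 − 0.92)^2 = 0.9936
ΔR = 0.9936 − 0.92 = 0.0736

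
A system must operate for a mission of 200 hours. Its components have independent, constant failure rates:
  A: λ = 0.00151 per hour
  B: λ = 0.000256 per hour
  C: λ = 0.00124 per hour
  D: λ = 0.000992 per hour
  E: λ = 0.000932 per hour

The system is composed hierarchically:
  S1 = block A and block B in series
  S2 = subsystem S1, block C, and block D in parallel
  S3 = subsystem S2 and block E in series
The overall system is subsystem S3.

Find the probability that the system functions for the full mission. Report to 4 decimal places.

0.8202

R(A) = exp(−0.00151 × 200) = 0.739338
R(B) = exp(−0.000256 × 200) = 0.950089
R(C) = exp(−0.00124 × 200) = 0.780360
R(D) = exp(−0.000992 × 200) = 0.820042
R(E) = exp(−0.000932 × 200) = 0.829942
Series (A and B): 0.739338 × 0.950089 = 0.702437
Parallel ([0.702437], C, and D): 1 − (1 − 0.702437)(1 − 0.780360)(1 − 0.820042) = 0.988239
Series ([0.988239] and E): 0.988239 × 0.829942 = 0.8202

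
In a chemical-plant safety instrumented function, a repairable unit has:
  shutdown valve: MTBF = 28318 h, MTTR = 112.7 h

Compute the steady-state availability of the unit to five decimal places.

0.99604

A(shutdown valve) = MTBF/(MTBF+MTTR) = 28318/(28318+112.7) = 0.99604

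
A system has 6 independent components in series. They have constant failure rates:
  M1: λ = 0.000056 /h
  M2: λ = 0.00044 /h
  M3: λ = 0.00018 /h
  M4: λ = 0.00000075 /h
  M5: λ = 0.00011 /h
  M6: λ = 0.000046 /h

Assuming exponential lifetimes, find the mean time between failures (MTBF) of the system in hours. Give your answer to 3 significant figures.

1200

Series of exponential components: λ_sys = Σ λ_i
λ_sys = 0.000056 + 0.00044 + 0.00018 + 0.00000075 + 0.00011 + 0.000046 = 8.3275e-04 /h
MTBF = 1 / λ_sys = 1200 h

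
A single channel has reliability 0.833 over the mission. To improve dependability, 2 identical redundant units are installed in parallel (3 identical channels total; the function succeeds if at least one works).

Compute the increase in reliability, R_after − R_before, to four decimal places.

R_before = 0.833
R_after = 1 − (1 − 0.833)^3 = 0.9953
ΔR = 0.9953 − 0.833 = 0.1623

0.1623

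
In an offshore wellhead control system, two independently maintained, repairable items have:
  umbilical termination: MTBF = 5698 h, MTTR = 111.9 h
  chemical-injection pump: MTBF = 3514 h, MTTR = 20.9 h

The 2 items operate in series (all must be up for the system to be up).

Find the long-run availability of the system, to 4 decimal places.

A(umbilical termination) = MTBF/(MTBF+MTTR) = 5698/(5698+111.9) = 0.980740
A(chemical-injection pump) = MTBF/(MTBF+MTTR) = 3514/(3514+20.9) = 0.994088
Series availability: 0.980740 × 0.994088 = 0.9749

0.9749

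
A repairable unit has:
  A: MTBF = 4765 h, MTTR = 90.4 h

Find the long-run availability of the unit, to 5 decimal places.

A(A) = MTBF/(MTBF+MTTR) = 4765/(4765+90.4) = 0.98138

0.98138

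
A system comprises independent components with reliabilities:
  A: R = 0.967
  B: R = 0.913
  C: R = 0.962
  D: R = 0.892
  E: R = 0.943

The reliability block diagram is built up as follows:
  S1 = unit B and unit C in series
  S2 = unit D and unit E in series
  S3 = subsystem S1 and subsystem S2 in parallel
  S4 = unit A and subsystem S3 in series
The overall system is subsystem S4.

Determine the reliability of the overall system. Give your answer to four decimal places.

0.9483

Series (B and C): 0.913000 × 0.962000 = 0.878306
Series (D and E): 0.892000 × 0.943000 = 0.841156
Parallel ([0.878306] and [0.841156]): 1 − (1 − 0.878306)(1 − 0.841156) = 0.980670
Series (A and [0.980670]): 0.967000 × 0.980670 = 0.9483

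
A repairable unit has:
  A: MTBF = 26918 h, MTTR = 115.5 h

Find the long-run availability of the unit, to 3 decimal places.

A(A) = MTBF/(MTBF+MTTR) = 26918/(26918+115.5) = 0.996

0.996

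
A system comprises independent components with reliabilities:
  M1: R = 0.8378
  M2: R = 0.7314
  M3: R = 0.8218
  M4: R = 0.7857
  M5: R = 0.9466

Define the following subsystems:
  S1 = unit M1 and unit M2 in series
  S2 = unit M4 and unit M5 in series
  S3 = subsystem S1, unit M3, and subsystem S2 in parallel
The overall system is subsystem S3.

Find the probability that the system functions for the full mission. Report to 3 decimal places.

Series (M1 and M2): 0.83780 × 0.73140 = 0.61277
Series (M4 and M5): 0.78570 × 0.94660 = 0.74374
Parallel ([0.61277], M3, and [0.74374]): 1 − (1 − 0.61277)(1 − 0.82180)(1 − 0.74374) = 0.982

0.982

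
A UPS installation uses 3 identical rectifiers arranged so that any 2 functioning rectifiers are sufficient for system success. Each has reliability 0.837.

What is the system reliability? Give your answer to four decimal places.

0.9290

R = Σ_{i=2}^{3} C(3,i) p^i (1−p)^{3−i} with p = 0.837
C(3,2)·0.837^2·0.163^1 = 0.342578
C(3,3)·0.837^3·0.163^0 = 0.586376
Sum = 0.9290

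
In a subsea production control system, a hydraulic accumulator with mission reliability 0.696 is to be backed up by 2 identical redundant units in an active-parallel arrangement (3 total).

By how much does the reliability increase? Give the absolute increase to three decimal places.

R_before = 0.696
R_after = 1 − (1 − 0.696)^3 = 0.972
ΔR = 0.972 − 0.696 = 0.276

0.276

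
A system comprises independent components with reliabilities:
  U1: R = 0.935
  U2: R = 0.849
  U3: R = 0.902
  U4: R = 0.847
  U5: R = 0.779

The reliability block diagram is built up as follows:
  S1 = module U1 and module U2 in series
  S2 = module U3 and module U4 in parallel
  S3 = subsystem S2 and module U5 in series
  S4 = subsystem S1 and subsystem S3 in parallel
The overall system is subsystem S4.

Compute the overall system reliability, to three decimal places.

0.952

Series (U1 and U2): 0.93500 × 0.84900 = 0.79382
Parallel (U3 and U4): 1 − (1 − 0.90200)(1 − 0.84700) = 0.98501
Series ([0.98501] and U5): 0.98501 × 0.77900 = 0.76732
Parallel ([0.79382] and [0.76732]): 1 − (1 − 0.79382)(1 − 0.76732) = 0.952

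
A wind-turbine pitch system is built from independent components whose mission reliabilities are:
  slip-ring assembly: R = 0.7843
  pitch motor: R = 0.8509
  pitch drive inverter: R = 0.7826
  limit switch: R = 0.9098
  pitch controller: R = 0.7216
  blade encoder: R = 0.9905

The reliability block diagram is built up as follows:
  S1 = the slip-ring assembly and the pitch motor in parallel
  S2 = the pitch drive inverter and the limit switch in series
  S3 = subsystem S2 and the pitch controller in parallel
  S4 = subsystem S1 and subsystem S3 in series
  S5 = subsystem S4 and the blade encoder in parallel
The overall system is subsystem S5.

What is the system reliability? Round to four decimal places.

0.9990

Parallel (slip-ring assembly and pitch motor): 1 − (1 − 0.784300)(1 − 0.850900) = 0.967839
Series (pitch drive inverter and limit switch): 0.782600 × 0.909800 = 0.712009
Parallel ([0.712009] and pitch controller): 1 − (1 − 0.712009)(1 − 0.721600) = 0.919823
Series ([0.967839] and [0.919823]): 0.967839 × 0.919823 = 0.890241
Parallel ([0.890241] and blade encoder): 1 − (1 − 0.890241)(1 − 0.990500) = 0.9990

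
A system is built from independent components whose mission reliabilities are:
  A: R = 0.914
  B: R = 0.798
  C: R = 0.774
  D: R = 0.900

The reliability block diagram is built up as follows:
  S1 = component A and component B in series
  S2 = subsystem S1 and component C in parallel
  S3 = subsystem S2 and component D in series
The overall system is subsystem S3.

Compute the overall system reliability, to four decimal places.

0.8450

Series (A and B): 0.914000 × 0.798000 = 0.729372
Parallel ([0.729372] and C): 1 − (1 − 0.729372)(1 − 0.774000) = 0.938838
Series ([0.938838] and D): 0.938838 × 0.900000 = 0.8450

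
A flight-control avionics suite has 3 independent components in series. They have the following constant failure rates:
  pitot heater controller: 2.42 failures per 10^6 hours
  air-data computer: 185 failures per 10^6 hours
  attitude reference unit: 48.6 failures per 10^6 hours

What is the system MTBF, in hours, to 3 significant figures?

Series of exponential components: λ_sys = Σ λ_i
λ_sys = 0.00000242 + 0.000185 + 0.0000486 = 2.3602e-04 /h
MTBF = 1 / λ_sys = 4240 h

4240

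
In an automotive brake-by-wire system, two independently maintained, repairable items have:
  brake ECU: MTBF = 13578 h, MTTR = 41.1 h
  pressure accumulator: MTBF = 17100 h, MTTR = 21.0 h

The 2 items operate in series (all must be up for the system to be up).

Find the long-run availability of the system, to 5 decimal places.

A(brake ECU) = MTBF/(MTBF+MTTR) = 13578/(13578+41.1) = 0.996982
A(pressure accumulator) = MTBF/(MTBF+MTTR) = 17100/(17100+21.0) = 0.998773
Series availability: 0.996982 × 0.998773 = 0.99576

0.99576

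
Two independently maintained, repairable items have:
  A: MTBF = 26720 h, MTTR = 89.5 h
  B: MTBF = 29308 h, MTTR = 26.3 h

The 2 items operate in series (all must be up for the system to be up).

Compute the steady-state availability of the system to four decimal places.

A(A) = MTBF/(MTBF+MTTR) = 26720/(26720+89.5) = 0.996662
A(B) = MTBF/(MTBF+MTTR) = 29308/(29308+26.3) = 0.999103
Series availability: 0.996662 × 0.999103 = 0.9958

0.9958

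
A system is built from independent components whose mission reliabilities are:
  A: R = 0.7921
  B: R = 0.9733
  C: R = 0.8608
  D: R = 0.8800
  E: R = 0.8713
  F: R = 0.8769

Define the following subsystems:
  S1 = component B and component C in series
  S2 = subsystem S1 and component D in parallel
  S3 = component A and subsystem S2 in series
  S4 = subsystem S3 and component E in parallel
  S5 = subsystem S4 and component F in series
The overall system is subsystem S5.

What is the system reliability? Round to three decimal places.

0.852

Series (B and C): 0.97330 × 0.86080 = 0.83782
Parallel ([0.83782] and D): 1 − (1 − 0.83782)(1 − 0.88000) = 0.98054
Series (A and [0.98054]): 0.79210 × 0.98054 = 0.77669
Parallel ([0.77669] and E): 1 − (1 − 0.77669)(1 − 0.87130) = 0.97126
Series ([0.97126] and F): 0.97126 × 0.87690 = 0.852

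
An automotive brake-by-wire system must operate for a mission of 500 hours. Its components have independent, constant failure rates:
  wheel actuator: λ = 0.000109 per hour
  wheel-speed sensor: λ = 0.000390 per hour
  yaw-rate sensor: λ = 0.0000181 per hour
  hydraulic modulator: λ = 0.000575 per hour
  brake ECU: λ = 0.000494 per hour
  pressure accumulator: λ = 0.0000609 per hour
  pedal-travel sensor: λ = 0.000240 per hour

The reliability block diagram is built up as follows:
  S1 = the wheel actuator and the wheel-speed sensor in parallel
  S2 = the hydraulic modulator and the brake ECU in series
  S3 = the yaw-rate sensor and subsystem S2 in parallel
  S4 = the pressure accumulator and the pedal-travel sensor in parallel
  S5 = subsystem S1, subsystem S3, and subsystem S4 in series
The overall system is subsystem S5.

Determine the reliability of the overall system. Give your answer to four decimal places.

0.9836

R(wheel actuator) = exp(−0.000109 × 500) = 0.946959
R(wheel-speed sensor) = exp(−0.000390 × 500) = 0.822835
R(yaw-rate sensor) = exp(−0.0000181 × 500) = 0.990991
R(hydraulic modulator) = exp(−0.000575 × 500) = 0.750137
R(brake ECU) = exp(−0.000494 × 500) = 0.781141
R(pressure accumulator) = exp(−0.0000609 × 500) = 0.970009
R(pedal-travel sensor) = exp(−0.000240 × 500) = 0.886920
Parallel (wheel actuator and wheel-speed sensor): 1 − (1 − 0.946959)(1 − 0.822835) = 0.990603
Series (hydraulic modulator and brake ECU): 0.750137 × 0.781141 = 0.585963
Parallel (yaw-rate sensor and [0.585963]): 1 − (1 − 0.990991)(1 − 0.585963) = 0.996270
Parallel (pressure accumulator and pedal-travel sensor): 1 − (1 − 0.970009)(1 − 0.886920) = 0.996609
Series ([0.990603], [0.996270], and [0.996609]): 0.990603 × 0.996270 × 0.996609 = 0.9836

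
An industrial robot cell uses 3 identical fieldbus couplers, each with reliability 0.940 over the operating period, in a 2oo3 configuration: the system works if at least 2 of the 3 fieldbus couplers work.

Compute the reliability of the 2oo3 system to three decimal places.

R = Σ_{i=2}^{3} C(3,i) p^i (1−p)^{3−i} with p = 0.940
C(3,2)·0.940^2·0.060^1 = 0.15905
C(3,3)·0.940^3·0.060^0 = 0.83058
Sum = 0.990

0.990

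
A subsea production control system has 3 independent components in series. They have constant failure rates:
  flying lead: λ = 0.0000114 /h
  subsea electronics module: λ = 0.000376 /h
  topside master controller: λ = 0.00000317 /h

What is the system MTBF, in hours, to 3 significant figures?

2560

Series of exponential components: λ_sys = Σ λ_i
λ_sys = 0.0000114 + 0.000376 + 0.00000317 = 3.9057e-04 /h
MTBF = 1 / λ_sys = 2560 h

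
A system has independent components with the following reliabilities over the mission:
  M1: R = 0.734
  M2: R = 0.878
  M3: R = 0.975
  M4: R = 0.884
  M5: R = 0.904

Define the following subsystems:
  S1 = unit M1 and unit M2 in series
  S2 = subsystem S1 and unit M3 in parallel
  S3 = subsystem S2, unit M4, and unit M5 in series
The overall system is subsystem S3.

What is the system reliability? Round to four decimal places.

0.7920

Series (M1 and M2): 0.734000 × 0.878000 = 0.644452
Parallel ([0.644452] and M3): 1 − (1 − 0.644452)(1 − 0.975000) = 0.991111
Series ([0.991111], M4, and M5): 0.991111 × 0.884000 × 0.904000 = 0.7920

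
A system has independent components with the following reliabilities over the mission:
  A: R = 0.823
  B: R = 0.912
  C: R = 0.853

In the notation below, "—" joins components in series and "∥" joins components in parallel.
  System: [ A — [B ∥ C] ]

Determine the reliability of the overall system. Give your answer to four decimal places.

0.8124

Parallel (B and C): 1 − (1 − 0.912000)(1 − 0.853000) = 0.987064
Series (A and [0.987064]): 0.823000 × 0.987064 = 0.8124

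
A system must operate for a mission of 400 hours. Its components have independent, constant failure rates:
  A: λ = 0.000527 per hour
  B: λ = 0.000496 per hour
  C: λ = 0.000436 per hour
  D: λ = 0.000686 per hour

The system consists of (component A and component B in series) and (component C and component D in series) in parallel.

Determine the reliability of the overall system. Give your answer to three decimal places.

0.879

R(A) = exp(−0.000527 × 400) = 0.80994
R(B) = exp(−0.000496 × 400) = 0.82004
R(C) = exp(−0.000436 × 400) = 0.83996
R(D) = exp(−0.000686 × 400) = 0.76003
Series (A and B): 0.80994 × 0.82004 = 0.66418
Series (C and D): 0.83996 × 0.76003 = 0.63839
Parallel ([0.66418] and [0.63839]): 1 − (1 − 0.66418)(1 − 0.63839) = 0.879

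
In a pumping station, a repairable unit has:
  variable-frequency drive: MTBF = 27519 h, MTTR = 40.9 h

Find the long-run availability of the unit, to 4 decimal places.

0.9985

A(variable-frequency drive) = MTBF/(MTBF+MTTR) = 27519/(27519+40.9) = 0.9985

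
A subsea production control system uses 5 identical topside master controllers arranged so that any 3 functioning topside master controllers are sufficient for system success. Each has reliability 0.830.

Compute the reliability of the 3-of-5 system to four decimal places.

0.9625

R = Σ_{i=3}^{5} C(5,i) p^i (1−p)^{5−i} with p = 0.830
C(5,3)·0.830^3·0.170^2 = 0.165246
C(5,4)·0.830^4·0.170^1 = 0.403396
C(5,5)·0.830^5·0.170^0 = 0.393904
Sum = 0.9625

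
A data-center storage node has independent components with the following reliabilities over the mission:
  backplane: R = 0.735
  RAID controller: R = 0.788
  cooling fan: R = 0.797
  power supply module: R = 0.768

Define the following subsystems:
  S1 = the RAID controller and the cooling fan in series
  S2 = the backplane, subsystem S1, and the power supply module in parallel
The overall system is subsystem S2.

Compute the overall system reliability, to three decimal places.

Series (RAID controller and cooling fan): 0.78800 × 0.79700 = 0.62804
Parallel (backplane, [0.62804], and power supply module): 1 − (1 − 0.73500)(1 − 0.62804)(1 − 0.76800) = 0.977

0.977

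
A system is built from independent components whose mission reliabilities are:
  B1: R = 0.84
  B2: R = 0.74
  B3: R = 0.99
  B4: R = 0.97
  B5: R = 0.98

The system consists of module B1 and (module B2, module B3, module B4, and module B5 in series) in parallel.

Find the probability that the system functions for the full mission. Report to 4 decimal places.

0.9514

Series (B2, B3, B4, and B5): 0.740000 × 0.990000 × 0.970000 × 0.980000 = 0.696410
Parallel (B1 and [0.696410]): 1 − (1 − 0.840000)(1 − 0.696410) = 0.9514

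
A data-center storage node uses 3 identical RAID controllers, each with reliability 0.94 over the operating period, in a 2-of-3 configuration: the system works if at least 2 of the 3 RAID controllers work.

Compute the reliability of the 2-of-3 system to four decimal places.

R = Σ_{i=2}^{3} C(3,i) p^i (1−p)^{3−i} with p = 0.94
C(3,2)·0.94^2·0.06^1 = 0.159048
C(3,3)·0.94^3·0.06^0 = 0.830584
Sum = 0.9896

0.9896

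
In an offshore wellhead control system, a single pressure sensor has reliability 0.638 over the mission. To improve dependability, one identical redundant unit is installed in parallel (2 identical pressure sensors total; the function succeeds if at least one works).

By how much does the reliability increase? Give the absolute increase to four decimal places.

0.2310

R_before = 0.638
R_after = 1 − (1 − 0.638)^2 = 0.8690
ΔR = 0.8690 − 0.638 = 0.2310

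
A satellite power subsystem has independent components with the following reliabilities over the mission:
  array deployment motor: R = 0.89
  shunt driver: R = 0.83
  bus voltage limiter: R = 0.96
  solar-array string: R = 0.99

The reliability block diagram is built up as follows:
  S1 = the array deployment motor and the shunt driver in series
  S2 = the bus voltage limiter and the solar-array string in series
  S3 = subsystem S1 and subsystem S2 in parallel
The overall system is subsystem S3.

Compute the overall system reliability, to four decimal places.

Series (array deployment motor and shunt driver): 0.890000 × 0.830000 = 0.738700
Series (bus voltage limiter and solar-array string): 0.960000 × 0.990000 = 0.950400
Parallel ([0.738700] and [0.950400]): 1 − (1 − 0.738700)(1 − 0.950400) = 0.9870

0.9870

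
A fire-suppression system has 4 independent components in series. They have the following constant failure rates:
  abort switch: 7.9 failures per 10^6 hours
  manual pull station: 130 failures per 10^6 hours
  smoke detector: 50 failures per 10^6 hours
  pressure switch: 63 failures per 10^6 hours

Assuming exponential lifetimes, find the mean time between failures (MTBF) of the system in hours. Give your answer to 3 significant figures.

3990

Series of exponential components: λ_sys = Σ λ_i
λ_sys = 0.0000079 + 0.00013 + 0.000050 + 0.000063 = 2.5090e-04 /h
MTBF = 1 / λ_sys = 3990 h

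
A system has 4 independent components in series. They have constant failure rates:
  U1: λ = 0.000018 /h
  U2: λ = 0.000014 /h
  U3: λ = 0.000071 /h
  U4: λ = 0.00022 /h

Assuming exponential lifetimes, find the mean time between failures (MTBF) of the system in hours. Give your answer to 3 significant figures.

3100

Series of exponential components: λ_sys = Σ λ_i
λ_sys = 0.000018 + 0.000014 + 0.000071 + 0.00022 = 3.2300e-04 /h
MTBF = 1 / λ_sys = 3100 h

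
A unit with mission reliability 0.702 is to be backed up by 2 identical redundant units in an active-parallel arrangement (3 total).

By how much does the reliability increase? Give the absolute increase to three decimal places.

0.272

R_before = 0.702
R_after = 1 − (1 − 0.702)^3 = 0.974
ΔR = 0.974 − 0.702 = 0.272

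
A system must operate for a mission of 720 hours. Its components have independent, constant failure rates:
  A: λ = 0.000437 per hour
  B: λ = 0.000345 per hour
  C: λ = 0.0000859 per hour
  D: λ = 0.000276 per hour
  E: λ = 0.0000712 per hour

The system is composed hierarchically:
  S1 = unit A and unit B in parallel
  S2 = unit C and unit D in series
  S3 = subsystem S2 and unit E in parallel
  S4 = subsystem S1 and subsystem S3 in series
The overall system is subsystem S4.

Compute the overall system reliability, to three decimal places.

0.930

R(A) = exp(−0.000437 × 720) = 0.73005
R(B) = exp(−0.000345 × 720) = 0.78005
R(C) = exp(−0.0000859 × 720) = 0.94003
R(D) = exp(−0.000276 × 720) = 0.81978
R(E) = exp(−0.0000712 × 720) = 0.95003
Parallel (A and B): 1 − (1 − 0.73005)(1 − 0.78005) = 0.94062
Series (C and D): 0.94003 × 0.81978 = 0.77062
Parallel ([0.77062] and E): 1 − (1 − 0.77062)(1 − 0.95003) = 0.98854
Series ([0.94062] and [0.98854]): 0.94062 × 0.98854 = 0.930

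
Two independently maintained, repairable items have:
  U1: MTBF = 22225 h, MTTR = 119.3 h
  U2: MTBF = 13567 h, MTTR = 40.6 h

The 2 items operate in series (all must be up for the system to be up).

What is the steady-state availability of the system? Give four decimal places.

0.9917

A(U1) = MTBF/(MTBF+MTTR) = 22225/(22225+119.3) = 0.994661
A(U2) = MTBF/(MTBF+MTTR) = 13567/(13567+40.6) = 0.997016
Series availability: 0.994661 × 0.997016 = 0.9917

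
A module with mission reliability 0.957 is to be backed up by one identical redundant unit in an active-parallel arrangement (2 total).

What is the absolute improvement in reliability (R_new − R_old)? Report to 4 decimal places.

R_before = 0.957
R_after = 1 − (1 − 0.957)^2 = 0.9982
ΔR = 0.9982 − 0.957 = 0.0412

0.0412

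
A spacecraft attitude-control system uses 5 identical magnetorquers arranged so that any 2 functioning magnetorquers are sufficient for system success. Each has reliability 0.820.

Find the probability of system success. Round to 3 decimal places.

0.996

R = Σ_{i=2}^{5} C(5,i) p^i (1−p)^{5−i} with p = 0.820
C(5,2)·0.820^2·0.180^3 = 0.03921
C(5,3)·0.820^3·0.180^2 = 0.17864
C(5,4)·0.820^4·0.180^1 = 0.40691
C(5,5)·0.820^5·0.180^0 = 0.37074
Sum = 0.996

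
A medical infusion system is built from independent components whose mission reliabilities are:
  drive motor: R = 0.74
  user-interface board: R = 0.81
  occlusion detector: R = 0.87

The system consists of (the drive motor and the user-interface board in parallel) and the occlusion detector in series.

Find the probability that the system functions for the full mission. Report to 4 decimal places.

0.8270

Parallel (drive motor and user-interface board): 1 − (1 − 0.740000)(1 − 0.810000) = 0.950600
Series ([0.950600] and occlusion detector): 0.950600 × 0.870000 = 0.8270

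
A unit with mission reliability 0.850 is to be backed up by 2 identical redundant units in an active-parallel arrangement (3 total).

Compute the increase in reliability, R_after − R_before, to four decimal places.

R_before = 0.850
R_after = 1 − (1 − 0.850)^3 = 0.9966
ΔR = 0.9966 − 0.850 = 0.1466

0.1466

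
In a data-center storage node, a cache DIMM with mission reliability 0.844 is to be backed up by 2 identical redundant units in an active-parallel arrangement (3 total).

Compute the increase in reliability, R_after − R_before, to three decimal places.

R_before = 0.844
R_after = 1 − (1 − 0.844)^3 = 0.996
ΔR = 0.996 − 0.844 = 0.152

0.152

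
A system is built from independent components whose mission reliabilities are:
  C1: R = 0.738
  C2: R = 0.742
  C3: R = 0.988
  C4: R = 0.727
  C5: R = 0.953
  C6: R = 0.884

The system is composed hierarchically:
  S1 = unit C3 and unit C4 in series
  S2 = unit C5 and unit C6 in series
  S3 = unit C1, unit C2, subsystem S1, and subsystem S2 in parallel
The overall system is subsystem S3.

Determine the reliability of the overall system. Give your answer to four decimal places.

Series (C3 and C4): 0.988000 × 0.727000 = 0.718276
Series (C5 and C6): 0.953000 × 0.884000 = 0.842452
Parallel (C1, C2, [0.718276], and [0.842452]): 1 − (1 − 0.738000)(1 − 0.742000)(1 − 0.718276)(1 − 0.842452) = 0.9970

0.9970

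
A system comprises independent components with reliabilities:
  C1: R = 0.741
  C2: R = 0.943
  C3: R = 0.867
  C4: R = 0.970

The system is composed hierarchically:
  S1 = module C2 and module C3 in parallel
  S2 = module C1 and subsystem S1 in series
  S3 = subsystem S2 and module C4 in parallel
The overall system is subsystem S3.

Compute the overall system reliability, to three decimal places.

Parallel (C2 and C3): 1 − (1 − 0.94300)(1 − 0.86700) = 0.99242
Series (C1 and [0.99242]): 0.74100 × 0.99242 = 0.73538
Parallel ([0.73538] and C4): 1 − (1 − 0.73538)(1 − 0.97000) = 0.992

0.992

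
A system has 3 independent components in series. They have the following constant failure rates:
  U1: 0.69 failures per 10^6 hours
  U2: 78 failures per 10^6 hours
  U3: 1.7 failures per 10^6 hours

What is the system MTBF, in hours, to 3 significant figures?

Series of exponential components: λ_sys = Σ λ_i
λ_sys = 0.00000069 + 0.000078 + 0.0000017 = 8.0390e-05 /h
MTBF = 1 / λ_sys = 12400 h

12400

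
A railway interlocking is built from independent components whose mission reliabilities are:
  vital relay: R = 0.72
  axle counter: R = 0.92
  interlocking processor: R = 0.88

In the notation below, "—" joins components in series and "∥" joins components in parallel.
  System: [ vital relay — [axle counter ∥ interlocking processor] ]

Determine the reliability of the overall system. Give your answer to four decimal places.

0.7131

Parallel (axle counter and interlocking processor): 1 − (1 − 0.920000)(1 − 0.880000) = 0.990400
Series (vital relay and [0.990400]): 0.720000 × 0.990400 = 0.7131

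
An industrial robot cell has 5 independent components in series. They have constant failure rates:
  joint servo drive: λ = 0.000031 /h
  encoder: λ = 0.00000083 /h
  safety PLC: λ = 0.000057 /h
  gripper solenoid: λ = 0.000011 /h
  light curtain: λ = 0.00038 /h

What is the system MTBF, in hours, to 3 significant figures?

Series of exponential components: λ_sys = Σ λ_i
λ_sys = 0.000031 + 0.00000083 + 0.000057 + 0.000011 + 0.00038 = 4.7983e-04 /h
MTBF = 1 / λ_sys = 2080 h

2080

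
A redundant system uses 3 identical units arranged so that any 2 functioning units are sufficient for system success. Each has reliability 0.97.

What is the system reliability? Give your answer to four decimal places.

0.9974

R = Σ_{i=2}^{3} C(3,i) p^i (1−p)^{3−i} with p = 0.97
C(3,2)·0.97^2·0.03^1 = 0.084681
C(3,3)·0.97^3·0.03^0 = 0.912673
Sum = 0.9974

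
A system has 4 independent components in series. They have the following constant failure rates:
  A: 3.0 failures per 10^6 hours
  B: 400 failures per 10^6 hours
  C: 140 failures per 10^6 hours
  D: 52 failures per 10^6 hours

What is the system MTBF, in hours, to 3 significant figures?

Series of exponential components: λ_sys = Σ λ_i
λ_sys = 0.0000030 + 0.00040 + 0.00014 + 0.000052 = 5.9500e-04 /h
MTBF = 1 / λ_sys = 1680 h

1680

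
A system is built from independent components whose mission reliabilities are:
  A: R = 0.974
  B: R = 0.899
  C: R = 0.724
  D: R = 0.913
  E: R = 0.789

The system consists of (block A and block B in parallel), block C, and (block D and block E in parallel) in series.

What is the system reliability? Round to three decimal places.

0.709

Parallel (A and B): 1 − (1 − 0.97400)(1 − 0.89900) = 0.99737
Parallel (D and E): 1 − (1 − 0.91300)(1 − 0.78900) = 0.98164
Series ([0.99737], C, and [0.98164]): 0.99737 × 0.72400 × 0.98164 = 0.709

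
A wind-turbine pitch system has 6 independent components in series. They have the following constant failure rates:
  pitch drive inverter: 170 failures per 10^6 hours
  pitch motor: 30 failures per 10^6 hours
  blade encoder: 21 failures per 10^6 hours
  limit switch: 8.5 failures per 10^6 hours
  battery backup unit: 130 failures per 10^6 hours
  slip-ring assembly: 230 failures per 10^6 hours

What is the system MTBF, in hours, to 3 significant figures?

1700

Series of exponential components: λ_sys = Σ λ_i
λ_sys = 0.00017 + 0.000030 + 0.000021 + 0.0000085 + 0.00013 + 0.00023 = 5.8950e-04 /h
MTBF = 1 / λ_sys = 1700 h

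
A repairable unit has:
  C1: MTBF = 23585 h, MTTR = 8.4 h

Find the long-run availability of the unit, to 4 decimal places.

A(C1) = MTBF/(MTBF+MTTR) = 23585/(23585+8.4) = 0.9996

0.9996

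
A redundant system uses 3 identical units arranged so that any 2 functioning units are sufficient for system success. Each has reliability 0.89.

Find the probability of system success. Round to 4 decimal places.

0.9664

R = Σ_{i=2}^{3} C(3,i) p^i (1−p)^{3−i} with p = 0.89
C(3,2)·0.89^2·0.11^1 = 0.261393
C(3,3)·0.89^3·0.11^0 = 0.704969
Sum = 0.9664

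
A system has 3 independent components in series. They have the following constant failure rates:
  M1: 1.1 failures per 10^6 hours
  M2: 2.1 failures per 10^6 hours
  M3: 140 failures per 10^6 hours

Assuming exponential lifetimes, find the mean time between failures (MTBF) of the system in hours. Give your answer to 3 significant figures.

Series of exponential components: λ_sys = Σ λ_i
λ_sys = 0.0000011 + 0.0000021 + 0.00014 = 1.4320e-04 /h
MTBF = 1 / λ_sys = 6980 h

6980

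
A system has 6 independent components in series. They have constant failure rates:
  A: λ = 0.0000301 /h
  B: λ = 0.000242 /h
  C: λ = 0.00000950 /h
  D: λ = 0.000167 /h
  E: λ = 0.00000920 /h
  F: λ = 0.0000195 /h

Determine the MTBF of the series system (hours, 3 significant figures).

Series of exponential components: λ_sys = Σ λ_i
λ_sys = 0.0000301 + 0.000242 + 0.00000950 + 0.000167 + 0.00000920 + 0.0000195 = 4.7730e-04 /h
MTBF = 1 / λ_sys = 2100 h

2100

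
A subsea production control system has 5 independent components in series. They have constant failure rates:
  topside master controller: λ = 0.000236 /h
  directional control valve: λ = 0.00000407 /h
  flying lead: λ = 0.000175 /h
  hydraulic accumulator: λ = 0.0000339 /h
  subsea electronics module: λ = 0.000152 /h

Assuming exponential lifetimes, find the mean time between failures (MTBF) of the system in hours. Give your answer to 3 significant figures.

Series of exponential components: λ_sys = Σ λ_i
λ_sys = 0.000236 + 0.00000407 + 0.000175 + 0.0000339 + 0.000152 = 6.0097e-04 /h
MTBF = 1 / λ_sys = 1660 h

1660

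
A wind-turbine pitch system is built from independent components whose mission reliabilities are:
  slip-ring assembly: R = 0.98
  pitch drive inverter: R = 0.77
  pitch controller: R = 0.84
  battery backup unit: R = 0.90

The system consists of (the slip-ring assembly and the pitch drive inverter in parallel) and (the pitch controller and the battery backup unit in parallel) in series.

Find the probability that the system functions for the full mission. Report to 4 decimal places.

Parallel (slip-ring assembly and pitch drive inverter): 1 − (1 − 0.980000)(1 − 0.770000) = 0.995400
Parallel (pitch controller and battery backup unit): 1 − (1 − 0.840000)(1 − 0.900000) = 0.984000
Series ([0.995400] and [0.984000]): 0.995400 × 0.984000 = 0.9795

0.9795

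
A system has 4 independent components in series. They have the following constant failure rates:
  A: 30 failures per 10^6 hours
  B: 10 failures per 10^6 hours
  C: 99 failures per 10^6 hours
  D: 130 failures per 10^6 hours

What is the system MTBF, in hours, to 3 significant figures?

3720

Series of exponential components: λ_sys = Σ λ_i
λ_sys = 0.000030 + 0.000010 + 0.000099 + 0.00013 = 2.6900e-04 /h
MTBF = 1 / λ_sys = 3720 h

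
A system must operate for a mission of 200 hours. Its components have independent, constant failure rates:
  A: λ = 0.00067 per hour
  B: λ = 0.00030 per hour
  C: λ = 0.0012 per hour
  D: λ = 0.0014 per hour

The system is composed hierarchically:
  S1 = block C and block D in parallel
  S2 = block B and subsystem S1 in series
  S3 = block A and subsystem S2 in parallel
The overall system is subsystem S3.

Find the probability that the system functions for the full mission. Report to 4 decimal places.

0.9865

R(A) = exp(−0.00067 × 200) = 0.874590
R(B) = exp(−0.00030 × 200) = 0.941765
R(C) = exp(−0.0012 × 200) = 0.786628
R(D) = exp(−0.0014 × 200) = 0.755784
Parallel (C and D): 1 − (1 − 0.786628)(1 − 0.755784) = 0.947891
Series (B and [0.947891]): 0.941765 × 0.947891 = 0.892691
Parallel (A and [0.892691]): 1 − (1 − 0.874590)(1 − 0.892691) = 0.9865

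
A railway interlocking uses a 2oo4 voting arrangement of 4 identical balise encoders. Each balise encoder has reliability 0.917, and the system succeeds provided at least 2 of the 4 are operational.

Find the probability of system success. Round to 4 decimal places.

0.9979

R = Σ_{i=2}^{4} C(4,i) p^i (1−p)^{4−i} with p = 0.917
C(4,2)·0.917^2·0.083^2 = 0.034757
C(4,3)·0.917^3·0.083^1 = 0.256004
C(4,4)·0.917^4·0.083^0 = 0.707094
Sum = 0.9979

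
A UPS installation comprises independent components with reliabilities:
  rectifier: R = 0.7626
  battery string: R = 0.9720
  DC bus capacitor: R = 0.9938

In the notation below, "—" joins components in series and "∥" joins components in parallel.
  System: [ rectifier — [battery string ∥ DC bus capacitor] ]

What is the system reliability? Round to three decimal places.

0.762

Parallel (battery string and DC bus capacitor): 1 − (1 − 0.97200)(1 − 0.99380) = 0.99983
Series (rectifier and [0.99983]): 0.76260 × 0.99983 = 0.762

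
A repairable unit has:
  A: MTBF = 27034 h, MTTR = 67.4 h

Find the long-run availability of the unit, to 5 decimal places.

A(A) = MTBF/(MTBF+MTTR) = 27034/(27034+67.4) = 0.99751

0.99751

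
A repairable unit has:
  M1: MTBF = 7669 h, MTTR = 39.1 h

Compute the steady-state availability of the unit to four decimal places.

0.9949

A(M1) = MTBF/(MTBF+MTTR) = 7669/(7669+39.1) = 0.9949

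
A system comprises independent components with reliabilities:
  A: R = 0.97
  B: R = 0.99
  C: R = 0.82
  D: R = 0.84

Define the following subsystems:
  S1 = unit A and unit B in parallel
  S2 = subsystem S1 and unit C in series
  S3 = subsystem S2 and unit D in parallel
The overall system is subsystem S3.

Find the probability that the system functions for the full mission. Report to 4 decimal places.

0.9712

Parallel (A and B): 1 − (1 − 0.970000)(1 − 0.990000) = 0.999700
Series ([0.999700] and C): 0.999700 × 0.820000 = 0.819754
Parallel ([0.819754] and D): 1 − (1 − 0.819754)(1 − 0.840000) = 0.9712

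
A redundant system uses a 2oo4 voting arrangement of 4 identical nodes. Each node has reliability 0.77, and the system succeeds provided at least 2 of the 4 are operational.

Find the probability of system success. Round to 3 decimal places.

0.960

R = Σ_{i=2}^{4} C(4,i) p^i (1−p)^{4−i} with p = 0.77
C(4,2)·0.77^2·0.23^2 = 0.18819
C(4,3)·0.77^3·0.23^1 = 0.42001
C(4,4)·0.77^4·0.23^0 = 0.35153
Sum = 0.960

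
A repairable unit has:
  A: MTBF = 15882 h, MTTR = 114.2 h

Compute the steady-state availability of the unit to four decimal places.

0.9929

A(A) = MTBF/(MTBF+MTTR) = 15882/(15882+114.2) = 0.9929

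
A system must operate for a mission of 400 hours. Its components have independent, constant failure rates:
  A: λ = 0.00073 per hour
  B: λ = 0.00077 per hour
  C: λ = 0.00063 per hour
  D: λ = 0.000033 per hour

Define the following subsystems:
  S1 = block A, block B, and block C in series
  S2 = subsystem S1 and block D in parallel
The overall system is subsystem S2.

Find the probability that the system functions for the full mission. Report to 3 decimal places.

0.992

R(A) = exp(−0.00073 × 400) = 0.74677
R(B) = exp(−0.00077 × 400) = 0.73492
R(C) = exp(−0.00063 × 400) = 0.77724
R(D) = exp(−0.000033 × 400) = 0.98689
Series (A, B, and C): 0.74677 × 0.73492 × 0.77724 = 0.42656
Parallel ([0.42656] and D): 1 − (1 − 0.42656)(1 − 0.98689) = 0.992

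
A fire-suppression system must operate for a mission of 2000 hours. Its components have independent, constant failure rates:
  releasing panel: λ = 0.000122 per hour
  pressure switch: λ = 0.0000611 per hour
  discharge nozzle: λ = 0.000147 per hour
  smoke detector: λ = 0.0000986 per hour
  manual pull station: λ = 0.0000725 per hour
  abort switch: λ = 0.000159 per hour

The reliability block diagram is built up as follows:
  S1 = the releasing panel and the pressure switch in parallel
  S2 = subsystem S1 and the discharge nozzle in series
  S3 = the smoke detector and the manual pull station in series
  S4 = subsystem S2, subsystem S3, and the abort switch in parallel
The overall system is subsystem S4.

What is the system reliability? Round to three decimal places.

R(releasing panel) = exp(−0.000122 × 2000) = 0.78349
R(pressure switch) = exp(−0.0000611 × 2000) = 0.88497
R(discharge nozzle) = exp(−0.000147 × 2000) = 0.74528
R(smoke detector) = exp(−0.0000986 × 2000) = 0.82103
R(manual pull station) = exp(−0.0000725 × 2000) = 0.86502
R(abort switch) = exp(−0.000159 × 2000) = 0.72760
Parallel (releasing panel and pressure switch): 1 − (1 − 0.78349)(1 − 0.88497) = 0.97509
Series ([0.97509] and discharge nozzle): 0.97509 × 0.74528 = 0.72672
Series (smoke detector and manual pull station): 0.82103 × 0.86502 = 0.71021
Parallel ([0.72672], [0.71021], and abort switch): 1 − (1 − 0.72672)(1 − 0.71021)(1 − 0.72760) = 0.978

0.978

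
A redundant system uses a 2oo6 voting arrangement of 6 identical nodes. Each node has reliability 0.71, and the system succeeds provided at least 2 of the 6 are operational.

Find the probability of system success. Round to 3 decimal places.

R = Σ_{i=2}^{6} C(6,i) p^i (1−p)^{6−i} with p = 0.71
C(6,2)·0.71^2·0.29^4 = 0.05348
C(6,3)·0.71^3·0.29^3 = 0.17458
C(6,4)·0.71^4·0.29^2 = 0.32057
C(6,5)·0.71^5·0.29^1 = 0.31394
C(6,6)·0.71^6·0.29^0 = 0.12810
Sum = 0.991

0.991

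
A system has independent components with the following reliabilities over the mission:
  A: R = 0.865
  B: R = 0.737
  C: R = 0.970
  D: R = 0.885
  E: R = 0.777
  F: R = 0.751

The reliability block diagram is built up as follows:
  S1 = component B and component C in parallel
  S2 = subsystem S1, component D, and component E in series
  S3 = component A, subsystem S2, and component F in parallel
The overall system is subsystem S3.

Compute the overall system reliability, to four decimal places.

Parallel (B and C): 1 − (1 − 0.737000)(1 − 0.970000) = 0.992110
Series ([0.992110], D, and E): 0.992110 × 0.885000 × 0.777000 = 0.682219
Parallel (A, [0.682219], and F): 1 − (1 − 0.865000)(1 − 0.682219)(1 − 0.751000) = 0.9893

0.9893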